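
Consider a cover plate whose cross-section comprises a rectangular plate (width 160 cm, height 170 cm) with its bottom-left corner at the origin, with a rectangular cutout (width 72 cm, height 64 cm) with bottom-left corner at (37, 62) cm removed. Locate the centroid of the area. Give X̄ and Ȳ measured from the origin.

X̄ = 81.43 cm, Ȳ = 83.16 cm

plate: A = 160 × 170 = 27200.00, centroid at (80.00, 85.00).
hole: A = −(72 × 64) = -4608.00, centroid at (73.00, 94.00).
ΣA = 22592.00 cm²
ΣAX̄ = (27200.00)(80.00) + (-4608.00)(73.00) = 1839616.00 cm³
ΣAȲ = (27200.00)(85.00) + (-4608.00)(94.00) = 1878848.00 cm³
X̄ = 1839616.00 / 22592.00 = 81.43 cm
Ȳ = 1878848.00 / 22592.00 = 83.16 cm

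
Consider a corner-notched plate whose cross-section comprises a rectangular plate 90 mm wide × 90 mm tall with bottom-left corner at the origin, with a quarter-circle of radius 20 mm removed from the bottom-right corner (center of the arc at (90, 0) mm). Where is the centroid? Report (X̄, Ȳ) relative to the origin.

X̄ = 43.53 mm, Ȳ = 46.47 mm

plate: A = 90 × 90 = 8100.00, centroid at (45.00, 45.00).
removed quarter-circle: A = −¼π·20² = -314.16, centroid at (81.51, 8.49).
ΣA = 7785.84 mm²
ΣAX̄ = (8100.00)(45.00) + (-314.16)(81.51) = 338892.33 mm³
ΣAȲ = (8100.00)(45.00) + (-314.16)(8.49) = 361833.33 mm³
X̄ = 338892.33 / 7785.84 = 43.53 mm
Ȳ = 361833.33 / 7785.84 = 46.47 mm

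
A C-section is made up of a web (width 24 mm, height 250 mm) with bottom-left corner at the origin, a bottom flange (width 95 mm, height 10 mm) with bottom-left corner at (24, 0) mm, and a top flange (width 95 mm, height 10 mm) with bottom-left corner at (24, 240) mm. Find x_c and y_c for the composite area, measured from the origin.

Part | A | x̄ᵢ | ȳᵢ | A·x̄ᵢ | A·ȳᵢ
web | 6000.00 | 12.00 | 125.00 | 72000.00 | 750000.00
bottom flange | 950.00 | 71.50 | 5.00 | 67925.00 | 4750.00
top flange | 950.00 | 71.50 | 245.00 | 67925.00 | 232750.00
Σ | 7900.00 |  |  | 207850.00 | 987500.00
x_c = 207850.00 / 7900.00 = 26.31 mm
y_c = 987500.00 / 7900.00 = 125.00 mm

x_c = 26.31 mm, y_c = 125.00 mm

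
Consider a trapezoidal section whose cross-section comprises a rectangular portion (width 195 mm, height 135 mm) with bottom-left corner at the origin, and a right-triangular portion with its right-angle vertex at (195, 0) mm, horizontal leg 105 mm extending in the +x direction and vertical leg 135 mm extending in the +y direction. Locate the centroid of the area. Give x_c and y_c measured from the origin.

x_c = 125.61 mm, y_c = 62.73 mm

rectangular portion: A = 195 × 135 = 26325.00, centroid at (97.50, 67.50).
triangular portion: A = ½·105·135 = 7087.50, centroid at (230.00, 45.00).
ΣA = 33412.50 mm²
ΣAx_c = (26325.00)(97.50) + (7087.50)(230.00) = 4196812.50 mm³
ΣAy_c = (26325.00)(67.50) + (7087.50)(45.00) = 2095875.00 mm³
x_c = 4196812.50 / 33412.50 = 125.61 mm
y_c = 2095875.00 / 33412.50 = 62.73 mm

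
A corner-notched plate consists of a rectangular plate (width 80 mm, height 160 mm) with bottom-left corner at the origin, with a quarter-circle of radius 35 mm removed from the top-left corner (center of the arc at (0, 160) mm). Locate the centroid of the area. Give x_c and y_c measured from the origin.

x_c = 42.04 mm, y_c = 74.71 mm

plate: A = 80 × 160 = 12800.00, centroid at (40.00, 80.00).
removed quarter-circle: A = −¼π·35² = -962.11, centroid at (14.85, 145.15).
ΣA = 11837.89 mm²
ΣAx_c = (12800.00)(40.00) + (-962.11)(14.85) = 497708.33 mm³
ΣAy_c = (12800.00)(80.00) + (-962.11)(145.15) = 884353.63 mm³
x_c = 497708.33 / 11837.89 = 42.04 mm
y_c = 884353.63 / 11837.89 = 74.71 mm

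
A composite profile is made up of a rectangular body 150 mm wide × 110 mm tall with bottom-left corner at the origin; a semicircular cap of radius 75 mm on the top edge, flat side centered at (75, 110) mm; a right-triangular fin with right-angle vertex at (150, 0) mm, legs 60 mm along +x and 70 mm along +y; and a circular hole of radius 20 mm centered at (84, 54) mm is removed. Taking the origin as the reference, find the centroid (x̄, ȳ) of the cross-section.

rectangular body: A = 150 × 110 = 16500.00, centroid at (75.00, 55.00).
semicircular top: A = ½π·75² = 8835.73, centroid at (75.00, 141.83).
triangular fin: A = ½·60·70 = 2100.00, centroid at (170.00, 23.33).
hole: A = −π·20² = -1256.64, centroid at (84.00, 54.00).
ΣA = 26179.09 mm²
ΣAx̄ = (16500.00)(75.00) + (8835.73)(75.00) + (2100.00)(170.00) + (-1256.64)(84.00) = 2151622.19 mm³
ΣAȳ = (16500.00)(55.00) + (8835.73)(141.83) + (2100.00)(23.33) + (-1256.64)(54.00) = 2141821.83 mm³
x̄ = 2151622.19 / 26179.09 = 82.19 mm
ȳ = 2141821.83 / 26179.09 = 81.81 mm

x̄ = 82.19 mm, ȳ = 81.81 mm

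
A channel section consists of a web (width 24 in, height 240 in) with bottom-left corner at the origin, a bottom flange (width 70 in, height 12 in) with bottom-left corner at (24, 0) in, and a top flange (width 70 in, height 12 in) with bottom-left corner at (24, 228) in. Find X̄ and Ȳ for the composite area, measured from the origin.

X̄ = 22.61 in, Ȳ = 120.00 in

web: A = 24 × 240 = 5760.00, centroid at (12.00, 120.00).
bottom flange: A = 70 × 12 = 840.00, centroid at (59.00, 6.00).
top flange: A = 70 × 12 = 840.00, centroid at (59.00, 234.00).
ΣA = 7440.00 in², ΣAX̄ = 168240.00 in³, ΣAȲ = 892800.00 in³.
X̄ = 168240.00/7440.00 = 22.61 in; Ȳ = 892800.00/7440.00 = 120.00 in.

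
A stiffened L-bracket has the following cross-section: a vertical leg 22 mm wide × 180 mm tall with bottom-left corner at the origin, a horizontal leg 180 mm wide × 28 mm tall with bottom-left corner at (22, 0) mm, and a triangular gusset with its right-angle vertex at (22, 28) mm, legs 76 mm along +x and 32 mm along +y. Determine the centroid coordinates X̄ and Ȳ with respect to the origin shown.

X̄ = 65.15 mm, Ȳ = 46.40 mm

vertical leg: A = 22 × 180 = 3960.00, centroid at (11.00, 90.00).
horizontal leg: A = 180 × 28 = 5040.00, centroid at (112.00, 14.00).
gusset: A = ½·76·32 = 1216.00, centroid at (47.33, 38.67).
ΣA = 10216.00 mm²
ΣAX̄ = (3960.00)(11.00) + (5040.00)(112.00) + (1216.00)(47.33) = 665597.33 mm³
ΣAȲ = (3960.00)(90.00) + (5040.00)(14.00) + (1216.00)(38.67) = 473978.67 mm³
X̄ = 665597.33 / 10216.00 = 65.15 mm
Ȳ = 473978.67 / 10216.00 = 46.40 mm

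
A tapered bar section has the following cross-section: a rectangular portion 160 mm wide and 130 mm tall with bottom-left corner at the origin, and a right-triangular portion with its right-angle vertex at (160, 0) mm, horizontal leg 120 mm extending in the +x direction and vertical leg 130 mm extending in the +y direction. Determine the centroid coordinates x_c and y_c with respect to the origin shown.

Part | A | x̄ᵢ | ȳᵢ | A·x̄ᵢ | A·ȳᵢ
rectangular portion | 20800.00 | 80.00 | 65.00 | 1664000.00 | 1352000.00
triangular portion | 7800.00 | 200.00 | 43.33 | 1560000.00 | 338000.00
Σ | 28600.00 |  |  | 3224000.00 | 1690000.00
x_c = 3224000.00 / 28600.00 = 112.73 mm
y_c = 1690000.00 / 28600.00 = 59.09 mm

x_c = 112.73 mm, y_c = 59.09 mm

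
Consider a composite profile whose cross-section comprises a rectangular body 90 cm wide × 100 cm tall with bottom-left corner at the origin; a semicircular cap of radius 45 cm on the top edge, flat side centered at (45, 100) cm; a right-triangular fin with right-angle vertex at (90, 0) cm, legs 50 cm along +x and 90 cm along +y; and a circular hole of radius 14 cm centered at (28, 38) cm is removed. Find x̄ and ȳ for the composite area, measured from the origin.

Part | A | x̄ᵢ | ȳᵢ | A·x̄ᵢ | A·ȳᵢ
rectangular body | 9000.00 | 45.00 | 50.00 | 405000.00 | 450000.00
semicircular top | 3180.86 | 45.00 | 119.10 | 143138.82 | 378836.26
triangular fin | 2250.00 | 106.67 | 30.00 | 240000.00 | 67500.00
hole | -615.75 | 28.00 | 38.00 | -17241.06 | -23398.58
Σ | 13815.11 |  |  | 770897.75 | 872937.67
x̄ = 770897.75 / 13815.11 = 55.80 cm
ȳ = 872937.67 / 13815.11 = 63.19 cm

x̄ = 55.80 cm, ȳ = 63.19 cm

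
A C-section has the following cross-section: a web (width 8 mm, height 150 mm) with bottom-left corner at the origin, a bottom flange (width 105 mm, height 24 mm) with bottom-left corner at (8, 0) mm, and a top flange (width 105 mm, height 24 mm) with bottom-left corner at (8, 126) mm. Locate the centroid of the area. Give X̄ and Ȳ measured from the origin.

Part | A | x̄ᵢ | ȳᵢ | A·x̄ᵢ | A·ȳᵢ
web | 1200.00 | 4.00 | 75.00 | 4800.00 | 90000.00
bottom flange | 2520.00 | 60.50 | 12.00 | 152460.00 | 30240.00
top flange | 2520.00 | 60.50 | 138.00 | 152460.00 | 347760.00
Σ | 6240.00 |  |  | 309720.00 | 468000.00
X̄ = 309720.00 / 6240.00 = 49.63 mm
Ȳ = 468000.00 / 6240.00 = 75.00 mm

X̄ = 49.63 mm, Ȳ = 75.00 mm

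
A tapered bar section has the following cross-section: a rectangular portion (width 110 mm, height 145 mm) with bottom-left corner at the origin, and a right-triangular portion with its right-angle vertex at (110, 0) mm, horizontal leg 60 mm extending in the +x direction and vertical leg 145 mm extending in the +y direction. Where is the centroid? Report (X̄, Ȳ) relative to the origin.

rectangular portion: A = 110 × 145 = 15950.00, centroid at (55.00, 72.50).
triangular portion: A = ½·60·145 = 4350.00, centroid at (130.00, 48.33).
ΣA = 20300.00 mm²
ΣAX̄ = (15950.00)(55.00) + (4350.00)(130.00) = 1442750.00 mm³
ΣAȲ = (15950.00)(72.50) + (4350.00)(48.33) = 1366625.00 mm³
X̄ = 1442750.00 / 20300.00 = 71.07 mm
Ȳ = 1366625.00 / 20300.00 = 67.32 mm

X̄ = 71.07 mm, Ȳ = 67.32 mm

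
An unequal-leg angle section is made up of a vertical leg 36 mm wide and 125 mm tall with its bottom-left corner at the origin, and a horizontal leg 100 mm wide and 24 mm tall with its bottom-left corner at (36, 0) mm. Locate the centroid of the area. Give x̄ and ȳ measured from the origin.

vertical leg: A = 36 × 125 = 4500.00, centroid at (18.00, 62.50).
horizontal leg: A = 100 × 24 = 2400.00, centroid at (86.00, 12.00).
ΣA = 6900.00 mm², ΣAx̄ = 287400.00 mm³, ΣAȳ = 310050.00 mm³.
x̄ = 287400.00/6900.00 = 41.65 mm; ȳ = 310050.00/6900.00 = 44.93 mm.

x̄ = 41.65 mm, ȳ = 44.93 mm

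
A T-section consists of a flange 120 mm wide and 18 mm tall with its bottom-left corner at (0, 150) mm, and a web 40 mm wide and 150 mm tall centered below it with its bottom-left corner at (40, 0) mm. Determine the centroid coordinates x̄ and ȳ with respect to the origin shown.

x̄ = 60.00 mm, ȳ = 97.24 mm

web: A = 40 × 150 = 6000.00, centroid at (60.00, 75.00).
flange: A = 120 × 18 = 2160.00, centroid at (60.00, 159.00).
ΣA = 8160.00 mm², ΣAx̄ = 489600.00 mm³, ΣAȳ = 793440.00 mm³.
x̄ = 489600.00/8160.00 = 60.00 mm; ȳ = 793440.00/8160.00 = 97.24 mm.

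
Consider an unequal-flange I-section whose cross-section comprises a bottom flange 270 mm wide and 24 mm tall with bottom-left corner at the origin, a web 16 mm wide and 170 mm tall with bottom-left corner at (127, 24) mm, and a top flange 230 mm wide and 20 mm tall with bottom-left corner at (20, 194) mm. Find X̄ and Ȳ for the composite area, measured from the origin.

X̄ = 135.00 mm, Ȳ = 95.12 mm

bottom flange: A = 270 × 24 = 6480.00, centroid at (135.00, 12.00).
web: A = 16 × 170 = 2720.00, centroid at (135.00, 109.00).
top flange: A = 230 × 20 = 4600.00, centroid at (135.00, 204.00).
ΣA = 13800.00 mm², ΣAX̄ = 1863000.00 mm³, ΣAȲ = 1312640.00 mm³.
X̄ = 1863000.00/13800.00 = 135.00 mm; Ȳ = 1312640.00/13800.00 = 95.12 mm.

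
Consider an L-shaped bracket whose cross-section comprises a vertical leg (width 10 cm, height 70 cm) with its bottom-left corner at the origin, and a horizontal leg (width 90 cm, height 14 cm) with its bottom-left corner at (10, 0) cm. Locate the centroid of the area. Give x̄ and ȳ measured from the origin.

x̄ = 37.14 cm, ȳ = 17.00 cm

vertical leg: A = 10 × 70 = 700.00, centroid at (5.00, 35.00).
horizontal leg: A = 90 × 14 = 1260.00, centroid at (55.00, 7.00).
ΣA = 1960.00 cm²
ΣAx̄ = (700.00)(5.00) + (1260.00)(55.00) = 72800.00 cm³
ΣAȳ = (700.00)(35.00) + (1260.00)(7.00) = 33320.00 cm³
x̄ = 72800.00 / 1960.00 = 37.14 cm
ȳ = 33320.00 / 1960.00 = 17.00 cm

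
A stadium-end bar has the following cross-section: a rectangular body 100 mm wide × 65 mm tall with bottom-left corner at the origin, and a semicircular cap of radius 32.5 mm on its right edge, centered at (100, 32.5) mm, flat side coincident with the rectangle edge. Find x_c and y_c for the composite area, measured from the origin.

rectangular body: A = 100 × 65 = 6500.00, centroid at (50.00, 32.50).
semicircular end: A = ½π·32.5² = 1659.15, centroid at (113.79, 32.50).
ΣA = 8159.15 mm², ΣAx_c = 513800.78 mm³, ΣAy_c = 265172.49 mm³.
x_c = 513800.78/8159.15 = 62.97 mm; y_c = 265172.49/8159.15 = 32.50 mm.

x_c = 62.97 mm, y_c = 32.50 mm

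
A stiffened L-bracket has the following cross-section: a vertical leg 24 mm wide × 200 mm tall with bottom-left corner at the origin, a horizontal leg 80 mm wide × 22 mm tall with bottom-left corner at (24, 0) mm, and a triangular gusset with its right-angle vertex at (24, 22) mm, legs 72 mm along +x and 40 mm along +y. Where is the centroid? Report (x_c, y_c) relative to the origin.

vertical leg: A = 24 × 200 = 4800.00, centroid at (12.00, 100.00).
horizontal leg: A = 80 × 22 = 1760.00, centroid at (64.00, 11.00).
gusset: A = ½·72·40 = 1440.00, centroid at (48.00, 35.33).
ΣA = 8000.00 mm²
ΣAx_c = (4800.00)(12.00) + (1760.00)(64.00) + (1440.00)(48.00) = 239360.00 mm³
ΣAy_c = (4800.00)(100.00) + (1760.00)(11.00) + (1440.00)(35.33) = 550240.00 mm³
x_c = 239360.00 / 8000.00 = 29.92 mm
y_c = 550240.00 / 8000.00 = 68.78 mm

x_c = 29.92 mm, y_c = 68.78 mm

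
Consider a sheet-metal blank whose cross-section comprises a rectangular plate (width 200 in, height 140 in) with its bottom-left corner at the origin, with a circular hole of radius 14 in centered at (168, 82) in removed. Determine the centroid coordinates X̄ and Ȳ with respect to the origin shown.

plate: A = 200 × 140 = 28000.00, centroid at (100.00, 70.00).
hole: A = −π·14² = -615.75, centroid at (168.00, 82.00).
ΣA = 27384.25 in²
ΣAX̄ = (28000.00)(100.00) + (-615.75)(168.00) = 2696553.64 in³
ΣAȲ = (28000.00)(70.00) + (-615.75)(82.00) = 1909508.32 in³
X̄ = 2696553.64 / 27384.25 = 98.47 in
Ȳ = 1909508.32 / 27384.25 = 69.73 in

X̄ = 98.47 in, Ȳ = 69.73 in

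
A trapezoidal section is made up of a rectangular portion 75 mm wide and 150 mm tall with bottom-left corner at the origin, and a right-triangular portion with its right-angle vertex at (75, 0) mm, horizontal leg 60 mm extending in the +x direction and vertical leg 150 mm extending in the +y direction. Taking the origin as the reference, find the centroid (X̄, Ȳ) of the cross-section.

X̄ = 53.93 mm, Ȳ = 67.86 mm

rectangular portion: A = 75 × 150 = 11250.00, centroid at (37.50, 75.00).
triangular portion: A = ½·60·150 = 4500.00, centroid at (95.00, 50.00).
ΣA = 15750.00 mm², ΣAX̄ = 849375.00 mm³, ΣAȲ = 1068750.00 mm³.
X̄ = 849375.00/15750.00 = 53.93 mm; Ȳ = 1068750.00/15750.00 = 67.86 mm.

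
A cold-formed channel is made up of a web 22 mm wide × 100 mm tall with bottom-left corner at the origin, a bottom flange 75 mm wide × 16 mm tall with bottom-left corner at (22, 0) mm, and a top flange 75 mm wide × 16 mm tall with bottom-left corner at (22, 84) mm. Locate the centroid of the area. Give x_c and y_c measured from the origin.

x_c = 36.30 mm, y_c = 50.00 mm

web: A = 22 × 100 = 2200.00, centroid at (11.00, 50.00).
bottom flange: A = 75 × 16 = 1200.00, centroid at (59.50, 8.00).
top flange: A = 75 × 16 = 1200.00, centroid at (59.50, 92.00).
ΣA = 4600.00 mm²
ΣAx_c = (2200.00)(11.00) + (1200.00)(59.50) + (1200.00)(59.50) = 167000.00 mm³
ΣAy_c = (2200.00)(50.00) + (1200.00)(8.00) + (1200.00)(92.00) = 230000.00 mm³
x_c = 167000.00 / 4600.00 = 36.30 mm
y_c = 230000.00 / 4600.00 = 50.00 mm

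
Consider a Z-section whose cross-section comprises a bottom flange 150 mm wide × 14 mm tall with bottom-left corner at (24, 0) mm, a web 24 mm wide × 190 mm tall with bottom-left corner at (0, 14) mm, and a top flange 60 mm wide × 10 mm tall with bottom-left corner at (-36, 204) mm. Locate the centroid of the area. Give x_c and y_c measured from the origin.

Part | A | x̄ᵢ | ȳᵢ | A·x̄ᵢ | A·ȳᵢ
bottom flange | 2100.00 | 99.00 | 7.00 | 207900.00 | 14700.00
web | 4560.00 | 12.00 | 109.00 | 54720.00 | 497040.00
top flange | 600.00 | -6.00 | 209.00 | -3600.00 | 125400.00
Σ | 7260.00 |  |  | 259020.00 | 637140.00
x_c = 259020.00 / 7260.00 = 35.68 mm
y_c = 637140.00 / 7260.00 = 87.76 mm

x_c = 35.68 mm, y_c = 87.76 mm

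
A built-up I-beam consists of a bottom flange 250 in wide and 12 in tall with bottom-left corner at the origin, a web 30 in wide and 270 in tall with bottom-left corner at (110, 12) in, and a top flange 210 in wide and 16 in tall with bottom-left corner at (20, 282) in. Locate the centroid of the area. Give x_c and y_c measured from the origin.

bottom flange: A = 250 × 12 = 3000.00, centroid at (125.00, 6.00).
web: A = 30 × 270 = 8100.00, centroid at (125.00, 147.00).
top flange: A = 210 × 16 = 3360.00, centroid at (125.00, 290.00).
ΣA = 14460.00 in²
ΣAx_c = (3000.00)(125.00) + (8100.00)(125.00) + (3360.00)(125.00) = 1807500.00 in³
ΣAy_c = (3000.00)(6.00) + (8100.00)(147.00) + (3360.00)(290.00) = 2183100.00 in³
x_c = 1807500.00 / 14460.00 = 125.00 in
y_c = 2183100.00 / 14460.00 = 150.98 in

x_c = 125.00 in, y_c = 150.98 in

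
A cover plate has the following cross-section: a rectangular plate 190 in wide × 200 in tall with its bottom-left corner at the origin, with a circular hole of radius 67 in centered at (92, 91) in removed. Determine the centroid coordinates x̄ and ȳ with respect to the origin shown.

x̄ = 96.77 in, ȳ = 105.31 in

Part | A | x̄ᵢ | ȳᵢ | A·x̄ᵢ | A·ȳᵢ
plate | 38000.00 | 95.00 | 100.00 | 3610000.00 | 3800000.00
hole | -14102.61 | 92.00 | 91.00 | -1297440.07 | -1283337.46
Σ | 23897.39 |  |  | 2312559.93 | 2516662.54
x̄ = 2312559.93 / 23897.39 = 96.77 in
ȳ = 2516662.54 / 23897.39 = 105.31 in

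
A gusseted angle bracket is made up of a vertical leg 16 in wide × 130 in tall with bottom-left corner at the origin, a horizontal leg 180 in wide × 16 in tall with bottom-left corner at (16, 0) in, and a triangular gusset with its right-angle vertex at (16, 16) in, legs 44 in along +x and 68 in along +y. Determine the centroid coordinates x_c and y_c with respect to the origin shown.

vertical leg: A = 16 × 130 = 2080.00, centroid at (8.00, 65.00).
horizontal leg: A = 180 × 16 = 2880.00, centroid at (106.00, 8.00).
gusset: A = ½·44·68 = 1496.00, centroid at (30.67, 38.67).
ΣA = 6456.00 in²
ΣAx_c = (2080.00)(8.00) + (2880.00)(106.00) + (1496.00)(30.67) = 367797.33 in³
ΣAy_c = (2080.00)(65.00) + (2880.00)(8.00) + (1496.00)(38.67) = 216085.33 in³
x_c = 367797.33 / 6456.00 = 56.97 in
y_c = 216085.33 / 6456.00 = 33.47 in

x_c = 56.97 in, y_c = 33.47 in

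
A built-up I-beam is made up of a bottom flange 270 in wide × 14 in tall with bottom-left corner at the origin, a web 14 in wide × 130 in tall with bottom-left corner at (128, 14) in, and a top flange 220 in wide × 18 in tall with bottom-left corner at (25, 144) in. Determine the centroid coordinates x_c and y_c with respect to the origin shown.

bottom flange: A = 270 × 14 = 3780.00, centroid at (135.00, 7.00).
web: A = 14 × 130 = 1820.00, centroid at (135.00, 79.00).
top flange: A = 220 × 18 = 3960.00, centroid at (135.00, 153.00).
ΣA = 9560.00 in², ΣAx_c = 1290600.00 in³, ΣAy_c = 776120.00 in³.
x_c = 1290600.00/9560.00 = 135.00 in; y_c = 776120.00/9560.00 = 81.18 in.

x_c = 135.00 in, y_c = 81.18 in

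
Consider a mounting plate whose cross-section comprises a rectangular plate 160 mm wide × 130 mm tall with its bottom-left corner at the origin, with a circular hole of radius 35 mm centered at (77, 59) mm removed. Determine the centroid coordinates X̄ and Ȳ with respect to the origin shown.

X̄ = 80.68 mm, Ȳ = 66.36 mm

plate: A = 160 × 130 = 20800.00, centroid at (80.00, 65.00).
hole: A = −π·35² = -3848.45, centroid at (77.00, 59.00).
ΣA = 16951.55 mm²
ΣAX̄ = (20800.00)(80.00) + (-3848.45)(77.00) = 1367669.27 mm³
ΣAȲ = (20800.00)(65.00) + (-3848.45)(59.00) = 1124941.39 mm³
X̄ = 1367669.27 / 16951.55 = 80.68 mm
Ȳ = 1124941.39 / 16951.55 = 66.36 mm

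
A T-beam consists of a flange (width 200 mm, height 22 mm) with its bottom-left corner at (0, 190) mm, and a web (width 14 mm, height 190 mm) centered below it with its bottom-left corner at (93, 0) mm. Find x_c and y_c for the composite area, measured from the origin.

web: A = 14 × 190 = 2660.00, centroid at (100.00, 95.00).
flange: A = 200 × 22 = 4400.00, centroid at (100.00, 201.00).
ΣA = 7060.00 mm²
ΣAx_c = (2660.00)(100.00) + (4400.00)(100.00) = 706000.00 mm³
ΣAy_c = (2660.00)(95.00) + (4400.00)(201.00) = 1137100.00 mm³
x_c = 706000.00 / 7060.00 = 100.00 mm
y_c = 1137100.00 / 7060.00 = 161.06 mm

x_c = 100.00 mm, y_c = 161.06 mm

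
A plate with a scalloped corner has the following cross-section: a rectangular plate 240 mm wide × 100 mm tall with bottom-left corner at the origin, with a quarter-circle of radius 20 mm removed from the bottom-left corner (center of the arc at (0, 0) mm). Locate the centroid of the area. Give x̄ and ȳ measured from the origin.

plate: A = 240 × 100 = 24000.00, centroid at (120.00, 50.00).
removed quarter-circle: A = −¼π·20² = -314.16, centroid at (8.49, 8.49).
ΣA = 23685.84 mm², ΣAx̄ = 2877333.33 mm³, ΣAȳ = 1197333.33 mm³.
x̄ = 2877333.33/23685.84 = 121.48 mm; ȳ = 1197333.33/23685.84 = 50.55 mm.

x̄ = 121.48 mm, ȳ = 50.55 mm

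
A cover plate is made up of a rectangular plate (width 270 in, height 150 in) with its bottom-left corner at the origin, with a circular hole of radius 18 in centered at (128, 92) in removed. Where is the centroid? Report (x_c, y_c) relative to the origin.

plate: A = 270 × 150 = 40500.00, centroid at (135.00, 75.00).
hole: A = −π·18² = -1017.88, centroid at (128.00, 92.00).
ΣA = 39482.12 in², ΣAx_c = 5337211.87 in³, ΣAy_c = 2943855.41 in³.
x_c = 5337211.87/39482.12 = 135.18 in; y_c = 2943855.41/39482.12 = 74.56 in.

x_c = 135.18 in, y_c = 74.56 in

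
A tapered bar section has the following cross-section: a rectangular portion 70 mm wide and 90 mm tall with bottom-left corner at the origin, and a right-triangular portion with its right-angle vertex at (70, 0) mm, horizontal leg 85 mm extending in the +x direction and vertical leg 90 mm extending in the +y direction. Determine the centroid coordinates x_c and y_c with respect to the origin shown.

rectangular portion: A = 70 × 90 = 6300.00, centroid at (35.00, 45.00).
triangular portion: A = ½·85·90 = 3825.00, centroid at (98.33, 30.00).
ΣA = 10125.00 mm²
ΣAx_c = (6300.00)(35.00) + (3825.00)(98.33) = 596625.00 mm³
ΣAy_c = (6300.00)(45.00) + (3825.00)(30.00) = 398250.00 mm³
x_c = 596625.00 / 10125.00 = 58.93 mm
y_c = 398250.00 / 10125.00 = 39.33 mm

x_c = 58.93 mm, y_c = 39.33 mm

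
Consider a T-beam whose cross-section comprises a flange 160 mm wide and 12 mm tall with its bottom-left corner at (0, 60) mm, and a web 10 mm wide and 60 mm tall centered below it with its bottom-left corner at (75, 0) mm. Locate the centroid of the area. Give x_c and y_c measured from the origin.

Part | A | x̄ᵢ | ȳᵢ | A·x̄ᵢ | A·ȳᵢ
web | 600.00 | 80.00 | 30.00 | 48000.00 | 18000.00
flange | 1920.00 | 80.00 | 66.00 | 153600.00 | 126720.00
Σ | 2520.00 |  |  | 201600.00 | 144720.00
x_c = 201600.00 / 2520.00 = 80.00 mm
y_c = 144720.00 / 2520.00 = 57.43 mm

x_c = 80.00 mm, y_c = 57.43 mm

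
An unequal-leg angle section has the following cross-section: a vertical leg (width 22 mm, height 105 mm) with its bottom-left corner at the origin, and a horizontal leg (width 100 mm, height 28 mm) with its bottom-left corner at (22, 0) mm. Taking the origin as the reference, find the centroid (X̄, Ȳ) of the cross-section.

vertical leg: A = 22 × 105 = 2310.00, centroid at (11.00, 52.50).
horizontal leg: A = 100 × 28 = 2800.00, centroid at (72.00, 14.00).
ΣA = 5110.00 mm²
ΣAX̄ = (2310.00)(11.00) + (2800.00)(72.00) = 227010.00 mm³
ΣAȲ = (2310.00)(52.50) + (2800.00)(14.00) = 160475.00 mm³
X̄ = 227010.00 / 5110.00 = 44.42 mm
Ȳ = 160475.00 / 5110.00 = 31.40 mm

X̄ = 44.42 mm, Ȳ = 31.40 mm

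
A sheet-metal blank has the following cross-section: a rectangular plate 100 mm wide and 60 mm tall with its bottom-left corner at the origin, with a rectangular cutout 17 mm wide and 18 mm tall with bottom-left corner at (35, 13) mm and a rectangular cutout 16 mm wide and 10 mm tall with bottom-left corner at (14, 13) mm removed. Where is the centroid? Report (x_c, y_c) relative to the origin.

x_c = 51.17 mm, y_c = 30.79 mm

plate: A = 100 × 60 = 6000.00, centroid at (50.00, 30.00).
hole 1: A = −(17 × 18) = -306.00, centroid at (43.50, 22.00).
hole 2: A = −(16 × 10) = -160.00, centroid at (22.00, 18.00).
ΣA = 5534.00 mm², ΣAx_c = 283169.00 mm³, ΣAy_c = 170388.00 mm³.
x_c = 283169.00/5534.00 = 51.17 mm; y_c = 170388.00/5534.00 = 30.79 mm.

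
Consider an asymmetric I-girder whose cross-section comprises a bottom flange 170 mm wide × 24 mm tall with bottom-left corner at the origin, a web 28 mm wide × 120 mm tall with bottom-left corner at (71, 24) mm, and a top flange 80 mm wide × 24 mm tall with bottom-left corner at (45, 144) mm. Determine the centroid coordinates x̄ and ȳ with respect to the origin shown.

bottom flange: A = 170 × 24 = 4080.00, centroid at (85.00, 12.00).
web: A = 28 × 120 = 3360.00, centroid at (85.00, 84.00).
top flange: A = 80 × 24 = 1920.00, centroid at (85.00, 156.00).
ΣA = 9360.00 mm²
ΣAx̄ = (4080.00)(85.00) + (3360.00)(85.00) + (1920.00)(85.00) = 795600.00 mm³
ΣAȳ = (4080.00)(12.00) + (3360.00)(84.00) + (1920.00)(156.00) = 630720.00 mm³
x̄ = 795600.00 / 9360.00 = 85.00 mm
ȳ = 630720.00 / 9360.00 = 67.38 mm

x̄ = 85.00 mm, ȳ = 67.38 mm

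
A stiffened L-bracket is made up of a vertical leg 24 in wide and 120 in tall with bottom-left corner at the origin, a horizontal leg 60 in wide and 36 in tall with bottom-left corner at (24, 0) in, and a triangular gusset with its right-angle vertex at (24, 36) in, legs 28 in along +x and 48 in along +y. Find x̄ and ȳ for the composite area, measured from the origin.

x̄ = 30.39 in, ȳ = 43.18 in

vertical leg: A = 24 × 120 = 2880.00, centroid at (12.00, 60.00).
horizontal leg: A = 60 × 36 = 2160.00, centroid at (54.00, 18.00).
gusset: A = ½·28·48 = 672.00, centroid at (33.33, 52.00).
ΣA = 5712.00 in², ΣAx̄ = 173600.00 in³, ΣAȳ = 246624.00 in³.
x̄ = 173600.00/5712.00 = 30.39 in; ȳ = 246624.00/5712.00 = 43.18 in.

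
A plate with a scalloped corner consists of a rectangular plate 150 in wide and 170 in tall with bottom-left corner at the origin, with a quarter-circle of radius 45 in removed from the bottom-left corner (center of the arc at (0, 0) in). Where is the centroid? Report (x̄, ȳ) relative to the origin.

x̄ = 78.72 in, ȳ = 89.38 in

plate: A = 150 × 170 = 25500.00, centroid at (75.00, 85.00).
removed quarter-circle: A = −¼π·45² = -1590.43, centroid at (19.10, 19.10).
ΣA = 23909.57 in², ΣAx̄ = 1882125.00 in³, ΣAȳ = 2137125.00 in³.
x̄ = 1882125.00/23909.57 = 78.72 in; ȳ = 2137125.00/23909.57 = 89.38 in.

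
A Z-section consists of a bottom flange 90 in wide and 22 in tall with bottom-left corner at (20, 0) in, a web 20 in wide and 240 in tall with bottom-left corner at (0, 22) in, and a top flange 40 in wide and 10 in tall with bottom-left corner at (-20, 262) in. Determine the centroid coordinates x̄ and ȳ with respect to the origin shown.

bottom flange: A = 90 × 22 = 1980.00, centroid at (65.00, 11.00).
web: A = 20 × 240 = 4800.00, centroid at (10.00, 142.00).
top flange: A = 40 × 10 = 400.00, centroid at (0.00, 267.00).
ΣA = 7180.00 in²
ΣAx̄ = (1980.00)(65.00) + (4800.00)(10.00) + (400.00)(0.00) = 176700.00 in³
ΣAȳ = (1980.00)(11.00) + (4800.00)(142.00) + (400.00)(267.00) = 810180.00 in³
x̄ = 176700.00 / 7180.00 = 24.61 in
ȳ = 810180.00 / 7180.00 = 112.84 in

x̄ = 24.61 in, ȳ = 112.84 in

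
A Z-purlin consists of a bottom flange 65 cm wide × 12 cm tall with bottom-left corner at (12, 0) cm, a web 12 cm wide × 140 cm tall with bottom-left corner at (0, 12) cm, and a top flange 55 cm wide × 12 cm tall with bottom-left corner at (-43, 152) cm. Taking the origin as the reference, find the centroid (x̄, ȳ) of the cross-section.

x̄ = 11.08 cm, ȳ = 79.08 cm

bottom flange: A = 65 × 12 = 780.00, centroid at (44.50, 6.00).
web: A = 12 × 140 = 1680.00, centroid at (6.00, 82.00).
top flange: A = 55 × 12 = 660.00, centroid at (-15.50, 158.00).
ΣA = 3120.00 cm²
ΣAx̄ = (780.00)(44.50) + (1680.00)(6.00) + (660.00)(-15.50) = 34560.00 cm³
ΣAȳ = (780.00)(6.00) + (1680.00)(82.00) + (660.00)(158.00) = 246720.00 cm³
x̄ = 34560.00 / 3120.00 = 11.08 cm
ȳ = 246720.00 / 3120.00 = 79.08 cm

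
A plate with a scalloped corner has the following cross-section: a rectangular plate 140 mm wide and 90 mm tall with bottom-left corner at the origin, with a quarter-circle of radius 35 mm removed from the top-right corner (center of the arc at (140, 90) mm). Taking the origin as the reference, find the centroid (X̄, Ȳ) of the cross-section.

X̄ = 65.44 mm, Ȳ = 42.51 mm

plate: A = 140 × 90 = 12600.00, centroid at (70.00, 45.00).
removed quarter-circle: A = −¼π·35² = -962.11, centroid at (125.15, 75.15).
ΣA = 11637.89 mm², ΣAX̄ = 761595.88 mm³, ΣAȲ = 494701.52 mm³.
X̄ = 761595.88/11637.89 = 65.44 mm; Ȳ = 494701.52/11637.89 = 42.51 mm.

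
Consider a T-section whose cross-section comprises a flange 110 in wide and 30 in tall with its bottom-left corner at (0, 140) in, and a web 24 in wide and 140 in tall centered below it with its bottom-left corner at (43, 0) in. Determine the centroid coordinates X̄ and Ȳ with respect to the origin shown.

X̄ = 55.00 in, Ȳ = 112.12 in

web: A = 24 × 140 = 3360.00, centroid at (55.00, 70.00).
flange: A = 110 × 30 = 3300.00, centroid at (55.00, 155.00).
ΣA = 6660.00 in², ΣAX̄ = 366300.00 in³, ΣAȲ = 746700.00 in³.
X̄ = 366300.00/6660.00 = 55.00 in; Ȳ = 746700.00/6660.00 = 112.12 in.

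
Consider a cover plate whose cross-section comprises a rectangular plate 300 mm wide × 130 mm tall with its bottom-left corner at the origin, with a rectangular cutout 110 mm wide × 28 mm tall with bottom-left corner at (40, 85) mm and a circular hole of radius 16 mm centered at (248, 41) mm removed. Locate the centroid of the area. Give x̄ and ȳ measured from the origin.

x̄ = 152.58 mm, ȳ = 62.57 mm

plate: A = 300 × 130 = 39000.00, centroid at (150.00, 65.00).
hole 1: A = −(110 × 28) = -3080.00, centroid at (95.00, 99.00).
hole 2: A = −π·16² = -804.25, centroid at (248.00, 41.00).
ΣA = 35115.75 mm², ΣAx̄ = 5357946.57 mm³, ΣAȳ = 2197105.84 mm³.
x̄ = 5357946.57/35115.75 = 152.58 mm; ȳ = 2197105.84/35115.75 = 62.57 mm.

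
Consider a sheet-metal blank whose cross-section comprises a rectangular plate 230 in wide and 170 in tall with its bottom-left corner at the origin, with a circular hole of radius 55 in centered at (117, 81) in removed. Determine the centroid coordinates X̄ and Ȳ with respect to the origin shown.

X̄ = 114.36 in, Ȳ = 86.28 in

plate: A = 230 × 170 = 39100.00, centroid at (115.00, 85.00).
hole: A = −π·55² = -9503.32, centroid at (117.00, 81.00).
ΣA = 29596.68 in²
ΣAX̄ = (39100.00)(115.00) + (-9503.32)(117.00) = 3384611.82 in³
ΣAȲ = (39100.00)(85.00) + (-9503.32)(81.00) = 2553731.26 in³
X̄ = 3384611.82 / 29596.68 = 114.36 in
Ȳ = 2553731.26 / 29596.68 = 86.28 in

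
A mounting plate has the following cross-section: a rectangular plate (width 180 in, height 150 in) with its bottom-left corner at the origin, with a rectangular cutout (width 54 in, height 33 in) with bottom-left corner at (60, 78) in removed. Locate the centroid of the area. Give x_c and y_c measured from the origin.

plate: A = 180 × 150 = 27000.00, centroid at (90.00, 75.00).
hole: A = −(54 × 33) = -1782.00, centroid at (87.00, 94.50).
ΣA = 25218.00 in²
ΣAx_c = (27000.00)(90.00) + (-1782.00)(87.00) = 2274966.00 in³
ΣAy_c = (27000.00)(75.00) + (-1782.00)(94.50) = 1856601.00 in³
x_c = 2274966.00 / 25218.00 = 90.21 in
y_c = 1856601.00 / 25218.00 = 73.62 in

x_c = 90.21 in, y_c = 73.62 in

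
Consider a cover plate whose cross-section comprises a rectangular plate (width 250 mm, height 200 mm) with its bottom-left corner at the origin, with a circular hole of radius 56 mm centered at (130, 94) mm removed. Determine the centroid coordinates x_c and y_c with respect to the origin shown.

x_c = 123.77 mm, y_c = 101.47 mm

plate: A = 250 × 200 = 50000.00, centroid at (125.00, 100.00).
hole: A = −π·56² = -9852.03, centroid at (130.00, 94.00).
ΣA = 40147.97 mm²
ΣAx_c = (50000.00)(125.00) + (-9852.03)(130.00) = 4969235.51 mm³
ΣAy_c = (50000.00)(100.00) + (-9852.03)(94.00) = 4073908.75 mm³
x_c = 4969235.51 / 40147.97 = 123.77 mm
y_c = 4073908.75 / 40147.97 = 101.47 mm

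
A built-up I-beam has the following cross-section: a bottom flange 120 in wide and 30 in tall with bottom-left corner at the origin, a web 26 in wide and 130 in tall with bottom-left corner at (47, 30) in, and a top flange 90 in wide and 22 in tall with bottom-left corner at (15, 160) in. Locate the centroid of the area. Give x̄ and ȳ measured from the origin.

x̄ = 60.00 in, ȳ = 79.65 in

bottom flange: A = 120 × 30 = 3600.00, centroid at (60.00, 15.00).
web: A = 26 × 130 = 3380.00, centroid at (60.00, 95.00).
top flange: A = 90 × 22 = 1980.00, centroid at (60.00, 171.00).
ΣA = 8960.00 in²
ΣAx̄ = (3600.00)(60.00) + (3380.00)(60.00) + (1980.00)(60.00) = 537600.00 in³
ΣAȳ = (3600.00)(15.00) + (3380.00)(95.00) + (1980.00)(171.00) = 713680.00 in³
x̄ = 537600.00 / 8960.00 = 60.00 in
ȳ = 713680.00 / 8960.00 = 79.65 in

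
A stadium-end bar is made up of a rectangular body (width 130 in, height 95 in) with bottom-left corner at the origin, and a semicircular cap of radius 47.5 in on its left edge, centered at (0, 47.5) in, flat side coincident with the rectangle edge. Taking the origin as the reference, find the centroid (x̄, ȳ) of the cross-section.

x̄ = 46.01 in, ȳ = 47.50 in

rectangular body: A = 130 × 95 = 12350.00, centroid at (65.00, 47.50).
semicircular end: A = ½π·47.5² = 3544.11, centroid at (-20.16, 47.50).
ΣA = 15894.11 in²
ΣAx̄ = (12350.00)(65.00) + (3544.11)(-20.16) = 731302.08 in³
ΣAȳ = (12350.00)(47.50) + (3544.11)(47.50) = 754970.19 in³
x̄ = 731302.08 / 15894.11 = 46.01 in
ȳ = 754970.19 / 15894.11 = 47.50 in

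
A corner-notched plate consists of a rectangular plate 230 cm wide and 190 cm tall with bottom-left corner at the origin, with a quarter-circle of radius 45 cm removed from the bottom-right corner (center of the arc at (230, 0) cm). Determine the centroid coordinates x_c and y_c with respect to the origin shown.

Part | A | x̄ᵢ | ȳᵢ | A·x̄ᵢ | A·ȳᵢ
plate | 43700.00 | 115.00 | 95.00 | 5025500.00 | 4151500.00
removed quarter-circle | -1590.43 | 210.90 | 19.10 | -335424.19 | -30375.00
Σ | 42109.57 |  |  | 4690075.81 | 4121125.00
x_c = 4690075.81 / 42109.57 = 111.38 cm
y_c = 4121125.00 / 42109.57 = 97.87 cm

x_c = 111.38 cm, y_c = 97.87 cm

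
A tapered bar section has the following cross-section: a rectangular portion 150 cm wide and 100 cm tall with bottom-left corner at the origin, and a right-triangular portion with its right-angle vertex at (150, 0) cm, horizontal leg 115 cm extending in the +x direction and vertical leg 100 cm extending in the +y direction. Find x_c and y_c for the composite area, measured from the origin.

rectangular portion: A = 150 × 100 = 15000.00, centroid at (75.00, 50.00).
triangular portion: A = ½·115·100 = 5750.00, centroid at (188.33, 33.33).
ΣA = 20750.00 cm², ΣAx_c = 2207916.67 cm³, ΣAy_c = 941666.67 cm³.
x_c = 2207916.67/20750.00 = 106.41 cm; y_c = 941666.67/20750.00 = 45.38 cm.

x_c = 106.41 cm, y_c = 45.38 cm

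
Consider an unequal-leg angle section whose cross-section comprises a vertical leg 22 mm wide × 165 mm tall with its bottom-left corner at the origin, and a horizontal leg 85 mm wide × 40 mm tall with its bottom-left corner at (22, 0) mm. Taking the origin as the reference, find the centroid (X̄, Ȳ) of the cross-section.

X̄ = 36.87 mm, Ȳ = 52.27 mm

Part | A | x̄ᵢ | ȳᵢ | A·x̄ᵢ | A·ȳᵢ
vertical leg | 3630.00 | 11.00 | 82.50 | 39930.00 | 299475.00
horizontal leg | 3400.00 | 64.50 | 20.00 | 219300.00 | 68000.00
Σ | 7030.00 |  |  | 259230.00 | 367475.00
X̄ = 259230.00 / 7030.00 = 36.87 mm
Ȳ = 367475.00 / 7030.00 = 52.27 mm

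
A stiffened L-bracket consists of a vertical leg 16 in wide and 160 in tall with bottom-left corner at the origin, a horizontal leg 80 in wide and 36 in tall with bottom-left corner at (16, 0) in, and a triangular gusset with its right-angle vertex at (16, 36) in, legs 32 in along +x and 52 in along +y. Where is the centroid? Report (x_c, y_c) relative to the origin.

Part | A | x̄ᵢ | ȳᵢ | A·x̄ᵢ | A·ȳᵢ
vertical leg | 2560.00 | 8.00 | 80.00 | 20480.00 | 204800.00
horizontal leg | 2880.00 | 56.00 | 18.00 | 161280.00 | 51840.00
gusset | 832.00 | 26.67 | 53.33 | 22186.67 | 44373.33
Σ | 6272.00 |  |  | 203946.67 | 301013.33
x_c = 203946.67 / 6272.00 = 32.52 in
y_c = 301013.33 / 6272.00 = 47.99 in

x_c = 32.52 in, y_c = 47.99 in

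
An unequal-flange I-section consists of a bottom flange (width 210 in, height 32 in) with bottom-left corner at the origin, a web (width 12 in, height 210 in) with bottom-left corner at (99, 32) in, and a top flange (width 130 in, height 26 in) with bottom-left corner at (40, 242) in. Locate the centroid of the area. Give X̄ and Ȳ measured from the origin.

X̄ = 105.00 in, Ȳ = 104.17 in

Part | A | x̄ᵢ | ȳᵢ | A·x̄ᵢ | A·ȳᵢ
bottom flange | 6720.00 | 105.00 | 16.00 | 705600.00 | 107520.00
web | 2520.00 | 105.00 | 137.00 | 264600.00 | 345240.00
top flange | 3380.00 | 105.00 | 255.00 | 354900.00 | 861900.00
Σ | 12620.00 |  |  | 1325100.00 | 1314660.00
X̄ = 1325100.00 / 12620.00 = 105.00 in
Ȳ = 1314660.00 / 12620.00 = 104.17 in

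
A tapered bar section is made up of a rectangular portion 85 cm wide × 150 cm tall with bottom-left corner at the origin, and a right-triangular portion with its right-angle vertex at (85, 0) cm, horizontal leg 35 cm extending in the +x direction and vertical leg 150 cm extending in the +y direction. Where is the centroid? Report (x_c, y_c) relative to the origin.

Part | A | x̄ᵢ | ȳᵢ | A·x̄ᵢ | A·ȳᵢ
rectangular portion | 12750.00 | 42.50 | 75.00 | 541875.00 | 956250.00
triangular portion | 2625.00 | 96.67 | 50.00 | 253750.00 | 131250.00
Σ | 15375.00 |  |  | 795625.00 | 1087500.00
x_c = 795625.00 / 15375.00 = 51.75 cm
y_c = 1087500.00 / 15375.00 = 70.73 cm

x_c = 51.75 cm, y_c = 70.73 cm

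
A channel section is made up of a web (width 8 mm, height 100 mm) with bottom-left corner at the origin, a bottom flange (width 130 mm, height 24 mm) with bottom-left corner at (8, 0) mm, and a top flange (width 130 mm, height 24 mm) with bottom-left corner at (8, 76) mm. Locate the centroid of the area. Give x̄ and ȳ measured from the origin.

web: A = 8 × 100 = 800.00, centroid at (4.00, 50.00).
bottom flange: A = 130 × 24 = 3120.00, centroid at (73.00, 12.00).
top flange: A = 130 × 24 = 3120.00, centroid at (73.00, 88.00).
ΣA = 7040.00 mm²
ΣAx̄ = (800.00)(4.00) + (3120.00)(73.00) + (3120.00)(73.00) = 458720.00 mm³
ΣAȳ = (800.00)(50.00) + (3120.00)(12.00) + (3120.00)(88.00) = 352000.00 mm³
x̄ = 458720.00 / 7040.00 = 65.16 mm
ȳ = 352000.00 / 7040.00 = 50.00 mm

x̄ = 65.16 mm, ȳ = 50.00 mm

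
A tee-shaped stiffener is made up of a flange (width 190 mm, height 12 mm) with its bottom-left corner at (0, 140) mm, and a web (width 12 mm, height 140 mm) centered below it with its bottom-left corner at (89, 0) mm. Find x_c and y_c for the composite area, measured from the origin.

x_c = 95.00 mm, y_c = 113.76 mm

web: A = 12 × 140 = 1680.00, centroid at (95.00, 70.00).
flange: A = 190 × 12 = 2280.00, centroid at (95.00, 146.00).
ΣA = 3960.00 mm², ΣAx_c = 376200.00 mm³, ΣAy_c = 450480.00 mm³.
x_c = 376200.00/3960.00 = 95.00 mm; y_c = 450480.00/3960.00 = 113.76 mm.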